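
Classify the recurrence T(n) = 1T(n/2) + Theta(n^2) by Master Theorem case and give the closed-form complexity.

Master Theorem for T(n) = 1T(n/2) + O(n^2):

a = 1, b = 2, c = 2
log_b(a) = log_2(1) = 0.0000

Case 3: c = 2 > log_2(1) = 0.0000
T(n) = O(n^2) = O(n^2)

For T(n) = 1T(n/2) + O(n^2): log_2(1) = 0.0000. This is Case 3 of the Master Theorem (c > log_b(a), work dominated by root), giving O(n^2).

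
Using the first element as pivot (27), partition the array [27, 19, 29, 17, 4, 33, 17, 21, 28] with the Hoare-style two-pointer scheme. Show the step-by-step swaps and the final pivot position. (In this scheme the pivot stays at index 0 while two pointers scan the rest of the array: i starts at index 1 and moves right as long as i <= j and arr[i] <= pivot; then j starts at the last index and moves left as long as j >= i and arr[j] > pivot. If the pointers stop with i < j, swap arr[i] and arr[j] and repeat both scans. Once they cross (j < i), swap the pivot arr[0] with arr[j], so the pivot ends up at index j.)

Hoare-style two-pointer partition with pivot = 27:

Initial array: [27, 19, 29, 17, 4, 33, 17, 21, 28]

Pointers start at i = 1, j = 8.
i stops at index 2 (arr[2]=29 > 27), j stops at index 7 (arr[7]=21 <= 27): swap arr[2] and arr[7], array becomes [27, 19, 21, 17, 4, 33, 17, 29, 28]
i stops at index 5 (arr[5]=33 > 27), j stops at index 6 (arr[6]=17 <= 27): swap arr[5] and arr[6], array becomes [27, 19, 21, 17, 4, 17, 33, 29, 28]
i ends at 6, j ends at 5: the pointers have crossed (j < i), so scanning stops.

Swap pivot arr[0] with arr[5] to place pivot at position 5: [17, 19, 21, 17, 4, 27, 33, 29, 28]
Pivot position: 5

After partitioning with pivot 27, the array becomes [17, 19, 21, 17, 4, 27, 33, 29, 28]. The pivot is placed at index 5. All elements to the left of the pivot are <= 27, and all elements to the right are > 27.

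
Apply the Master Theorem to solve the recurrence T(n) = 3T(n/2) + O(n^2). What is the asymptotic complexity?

Master Theorem for T(n) = 3T(n/2) + O(n^2):

a = 3, b = 2, c = 2
log_b(a) = log_2(3) = 1.5850

Case 3: c = 2 > log_2(3) = 1.5850
T(n) = O(n^2) = O(n^2)

For T(n) = 3T(n/2) + O(n^2): log_2(3) = 1.5850. This is Case 3 of the Master Theorem (c > log_b(a), work dominated by root), giving O(n^2).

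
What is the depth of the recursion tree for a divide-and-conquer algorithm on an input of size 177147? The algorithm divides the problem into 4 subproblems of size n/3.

For divide and conquer with division factor 3:

Problem sizes at each level:
Level 0: 177147
Level 1: 59049
Level 2: 19683
Level 3: 6561
Level 4: 2187
Level 5: 729
Level 6: 243
Level 7: 81
Level 8: 27
Level 9: 9
Level 10: 3
Level 11: 1

The root is level 0 and the size-1 base case is level 11 (the tree spans levels 0 through 11, i.e. 12 levels counting the root), so the depth is the number of divisions: log_3(177147) = 11

The recursion tree depth is log_3(177147) = 11. At each level, the problem size is divided by 3, so it takes 11 divisions to reduce to a base case of size 1. The algorithm makes 4 recursive calls at each level.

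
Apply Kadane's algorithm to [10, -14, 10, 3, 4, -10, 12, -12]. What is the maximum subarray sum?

Using Kadane's algorithm on [10, -14, 10, 3, 4, -10, 12, -12]:

Scanning through the array:
Position 1 (value -14): max_ending_here = -4, max_so_far = 10
Position 2 (value 10): max_ending_here = 10, max_so_far = 10
Position 3 (value 3): max_ending_here = 13, max_so_far = 13
Position 4 (value 4): max_ending_here = 17, max_so_far = 17
Position 5 (value -10): max_ending_here = 7, max_so_far = 17
Position 6 (value 12): max_ending_here = 19, max_so_far = 19
Position 7 (value -12): max_ending_here = 7, max_so_far = 19

Maximum subarray: [10, 3, 4, -10, 12]
Maximum sum: 19

The maximum subarray is [10, 3, 4, -10, 12] with sum 19. This subarray runs from index 2 to index 6.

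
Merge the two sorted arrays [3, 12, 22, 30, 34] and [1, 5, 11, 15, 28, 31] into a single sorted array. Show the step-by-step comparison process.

Merging process:

Compare 3 vs 1: take 1 from right. Merged: [1]
Compare 3 vs 5: take 3 from left. Merged: [1, 3]
Compare 12 vs 5: take 5 from right. Merged: [1, 3, 5]
Compare 12 vs 11: take 11 from right. Merged: [1, 3, 5, 11]
Compare 12 vs 15: take 12 from left. Merged: [1, 3, 5, 11, 12]
Compare 22 vs 15: take 15 from right. Merged: [1, 3, 5, 11, 12, 15]
Compare 22 vs 28: take 22 from left. Merged: [1, 3, 5, 11, 12, 15, 22]
Compare 30 vs 28: take 28 from right. Merged: [1, 3, 5, 11, 12, 15, 22, 28]
Compare 30 vs 31: take 30 from left. Merged: [1, 3, 5, 11, 12, 15, 22, 28, 30]
Compare 34 vs 31: take 31 from right. Merged: [1, 3, 5, 11, 12, 15, 22, 28, 30, 31]
Append remaining from left: [34]. Merged: [1, 3, 5, 11, 12, 15, 22, 28, 30, 31, 34]

Final merged array: [1, 3, 5, 11, 12, 15, 22, 28, 30, 31, 34]
Total comparisons: 10

The merged array is [1, 3, 5, 11, 12, 15, 22, 28, 30, 31, 34], requiring 10 comparisons. The merge step runs in O(n) time where n is the total number of elements.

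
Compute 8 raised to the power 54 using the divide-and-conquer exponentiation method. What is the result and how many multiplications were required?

Computing 8^54 by squaring (build up from 8^1; each line after the first costs one multiplication):

8^1 = 8
8^2 = (8^1)^2 = 8^2 = 64
8^3 = 8 * 8^2 = 8 * 64 = 512
8^6 = (8^3)^2 = 512^2 = 262144
8^12 = (8^6)^2 = 262144^2 = 68719476736
8^13 = 8 * 8^12 = 8 * 68719476736 = 549755813888
8^26 = (8^13)^2 = 549755813888^2 = 302231454903657293676544
8^27 = 8 * 8^26 = 8 * 302231454903657293676544 = 2417851639229258349412352
8^54 = (8^27)^2 = 2417851639229258349412352^2 = 5846006549323611672814739330865132078623730171904

Result: 5846006549323611672814739330865132078623730171904
Multiplications needed: 8 (8 lines after 8^1)

8^54 = 5846006549323611672814739330865132078623730171904. Using exponentiation by squaring, this requires 8 multiplications. The key idea: if the exponent is even, square the half-power; if odd, multiply by the base once.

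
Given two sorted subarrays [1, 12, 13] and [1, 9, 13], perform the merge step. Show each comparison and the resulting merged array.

Merging process:

Compare 1 vs 1: take 1 from left. Merged: [1]
Compare 12 vs 1: take 1 from right. Merged: [1, 1]
Compare 12 vs 9: take 9 from right. Merged: [1, 1, 9]
Compare 12 vs 13: take 12 from left. Merged: [1, 1, 9, 12]
Compare 13 vs 13: take 13 from left. Merged: [1, 1, 9, 12, 13]
Append remaining from right: [13]. Merged: [1, 1, 9, 12, 13, 13]

Final merged array: [1, 1, 9, 12, 13, 13]
Total comparisons: 5

The merged array is [1, 1, 9, 12, 13, 13], requiring 5 comparisons. The merge step runs in O(n) time where n is the total number of elements.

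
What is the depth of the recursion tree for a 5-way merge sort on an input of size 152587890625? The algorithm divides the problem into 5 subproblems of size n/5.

For divide and conquer with division factor 5:

Problem sizes at each level:
Level 0: 152587890625
Level 1: 30517578125
Level 2: 6103515625
Level 3: 1220703125
Level 4: 244140625
Level 5: 48828125
Level 6: 9765625
Level 7: 1953125
Level 8: 390625
Level 9: 78125
Level 10: 15625
Level 11: 3125
Level 12: 625
Level 13: 125
Level 14: 25
Level 15: 5
Level 16: 1

The root is level 0 and the size-1 base case is level 16 (the tree spans levels 0 through 16, i.e. 17 levels counting the root), so the depth is the number of divisions: log_5(152587890625) = 16

The recursion tree depth is log_5(152587890625) = 16. At each level, the problem size is divided by 5, so it takes 16 divisions to reduce to a base case of size 1. The algorithm makes 5 recursive calls at each level.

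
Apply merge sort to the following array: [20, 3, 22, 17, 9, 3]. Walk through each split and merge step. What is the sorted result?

Merge sort trace:

Split: [20, 3, 22, 17, 9, 3] -> [20, 3, 22] and [17, 9, 3]
  Split: [20, 3, 22] -> [20] and [3, 22]
    Split: [3, 22] -> [3] and [22]
    Merge: [3] + [22] -> [3, 22]
  Merge: [20] + [3, 22] -> [3, 20, 22]
  Split: [17, 9, 3] -> [17] and [9, 3]
    Split: [9, 3] -> [9] and [3]
    Merge: [9] + [3] -> [3, 9]
  Merge: [17] + [3, 9] -> [3, 9, 17]
Merge: [3, 20, 22] + [3, 9, 17] -> [3, 3, 9, 17, 20, 22]

Final sorted array: [3, 3, 9, 17, 20, 22]

The merge sort proceeds by recursively splitting the array and merging sorted halves.
After all merges, the sorted array is [3, 3, 9, 17, 20, 22].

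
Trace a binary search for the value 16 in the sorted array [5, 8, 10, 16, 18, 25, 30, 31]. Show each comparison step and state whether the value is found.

Binary search for 16 in [5, 8, 10, 16, 18, 25, 30, 31]:

lo=0, hi=7, mid=3, arr[mid]=16 -> Found target at index 3!

Binary search finds 16 at index 3 after 1 comparisons. The search repeatedly halves the search space by comparing with the middle element.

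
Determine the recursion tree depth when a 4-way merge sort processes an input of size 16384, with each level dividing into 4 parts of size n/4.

For divide and conquer with division factor 4:

Problem sizes at each level:
Level 0: 16384
Level 1: 4096
Level 2: 1024
Level 3: 256
Level 4: 64
Level 5: 16
Level 6: 4
Level 7: 1

The root is level 0 and the size-1 base case is level 7 (the tree spans levels 0 through 7, i.e. 8 levels counting the root), so the depth is the number of divisions: log_4(16384) = 7

The recursion tree depth is log_4(16384) = 7. At each level, the problem size is divided by 4, so it takes 7 divisions to reduce to a base case of size 1. The algorithm makes 4 recursive calls at each level.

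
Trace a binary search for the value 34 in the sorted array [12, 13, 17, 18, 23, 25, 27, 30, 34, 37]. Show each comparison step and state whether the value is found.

Binary search for 34 in [12, 13, 17, 18, 23, 25, 27, 30, 34, 37]:

lo=0, hi=9, mid=4, arr[mid]=23 -> 23 < 34, search right half
lo=5, hi=9, mid=7, arr[mid]=30 -> 30 < 34, search right half
lo=8, hi=9, mid=8, arr[mid]=34 -> Found target at index 8!

Binary search finds 34 at index 8 after 3 comparisons. The search repeatedly halves the search space by comparing with the middle element.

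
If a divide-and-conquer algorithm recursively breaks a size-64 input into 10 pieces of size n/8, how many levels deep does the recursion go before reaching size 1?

For divide and conquer with division factor 8:

Problem sizes at each level:
Level 0: 64
Level 1: 8
Level 2: 1

The root is level 0 and the size-1 base case is level 2 (the tree spans levels 0 through 2, i.e. 3 levels counting the root), so the depth is the number of divisions: log_8(64) = 2

The recursion tree depth is log_8(64) = 2. At each level, the problem size is divided by 8, so it takes 2 divisions to reduce to a base case of size 1. The algorithm makes 10 recursive calls at each level.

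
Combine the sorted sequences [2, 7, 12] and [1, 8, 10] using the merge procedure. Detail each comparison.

Merging process:

Compare 2 vs 1: take 1 from right. Merged: [1]
Compare 2 vs 8: take 2 from left. Merged: [1, 2]
Compare 7 vs 8: take 7 from left. Merged: [1, 2, 7]
Compare 12 vs 8: take 8 from right. Merged: [1, 2, 7, 8]
Compare 12 vs 10: take 10 from right. Merged: [1, 2, 7, 8, 10]
Append remaining from left: [12]. Merged: [1, 2, 7, 8, 10, 12]

Final merged array: [1, 2, 7, 8, 10, 12]
Total comparisons: 5

The merged array is [1, 2, 7, 8, 10, 12], requiring 5 comparisons. The merge step runs in O(n) time where n is the total number of elements.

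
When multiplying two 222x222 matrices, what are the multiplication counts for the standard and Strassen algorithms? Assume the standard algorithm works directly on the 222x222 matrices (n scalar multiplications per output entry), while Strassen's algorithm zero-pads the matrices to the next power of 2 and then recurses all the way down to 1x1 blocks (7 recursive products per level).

Matrix multiplication for 222x222 matrices:

Strassen's algorithm requires power-of-2 dimensions. Pad 222x222 to 256x256 (next power of 2).

Standard algorithm: 222^3 = 10941048 multiplications
Strassen's algorithm: 7^(log2(256)) = 7^8 = 5764801 multiplications
Savings: 10941048 - 5764801 = 5176247 multiplications

Standard: 10941048 multiplications (222^3). Strassen: 5764801 multiplications (7^8, after padding to 256x256). Strassen reduces 8 recursive multiplications to 7 at each level.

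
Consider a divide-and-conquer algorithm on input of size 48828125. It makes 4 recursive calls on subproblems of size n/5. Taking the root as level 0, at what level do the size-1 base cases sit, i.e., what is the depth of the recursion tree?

For divide and conquer with division factor 5:

Problem sizes at each level:
Level 0: 48828125
Level 1: 9765625
Level 2: 1953125
Level 3: 390625
Level 4: 78125
Level 5: 15625
Level 6: 3125
Level 7: 625
Level 8: 125
Level 9: 25
Level 10: 5
Level 11: 1

The root is level 0 and the size-1 base case is level 11 (the tree spans levels 0 through 11, i.e. 12 levels counting the root), so the depth is the number of divisions: log_5(48828125) = 11

The recursion tree depth is log_5(48828125) = 11. At each level, the problem size is divided by 5, so it takes 11 divisions to reduce to a base case of size 1. The algorithm makes 4 recursive calls at each level.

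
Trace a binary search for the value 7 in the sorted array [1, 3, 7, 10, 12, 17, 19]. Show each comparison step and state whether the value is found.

Binary search for 7 in [1, 3, 7, 10, 12, 17, 19]:

lo=0, hi=6, mid=3, arr[mid]=10 -> 10 > 7, search left half
lo=0, hi=2, mid=1, arr[mid]=3 -> 3 < 7, search right half
lo=2, hi=2, mid=2, arr[mid]=7 -> Found target at index 2!

Binary search finds 7 at index 2 after 3 comparisons. The search repeatedly halves the search space by comparing with the middle element.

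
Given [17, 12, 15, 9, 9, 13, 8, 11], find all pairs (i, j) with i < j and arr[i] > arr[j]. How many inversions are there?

Finding inversions in [17, 12, 15, 9, 9, 13, 8, 11]:

(0, 1): arr[0]=17 > arr[1]=12
(0, 2): arr[0]=17 > arr[2]=15
(0, 3): arr[0]=17 > arr[3]=9
(0, 4): arr[0]=17 > arr[4]=9
(0, 5): arr[0]=17 > arr[5]=13
(0, 6): arr[0]=17 > arr[6]=8
(0, 7): arr[0]=17 > arr[7]=11
(1, 3): arr[1]=12 > arr[3]=9
(1, 4): arr[1]=12 > arr[4]=9
(1, 6): arr[1]=12 > arr[6]=8
(1, 7): arr[1]=12 > arr[7]=11
(2, 3): arr[2]=15 > arr[3]=9
(2, 4): arr[2]=15 > arr[4]=9
(2, 5): arr[2]=15 > arr[5]=13
(2, 6): arr[2]=15 > arr[6]=8
(2, 7): arr[2]=15 > arr[7]=11
(3, 6): arr[3]=9 > arr[6]=8
(4, 6): arr[4]=9 > arr[6]=8
(5, 6): arr[5]=13 > arr[6]=8
(5, 7): arr[5]=13 > arr[7]=11

Total inversions: 20

The array has 20 inversion(s): (0,1), (0,2), (0,3), (0,4), (0,5), (0,6), (0,7), (1,3), (1,4), (1,6), (1,7), (2,3), (2,4), (2,5), (2,6), (2,7), (3,6), (4,6), (5,6), (5,7). Each pair (i,j) satisfies i < j and arr[i] > arr[j].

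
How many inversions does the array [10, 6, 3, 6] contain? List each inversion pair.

Finding inversions in [10, 6, 3, 6]:

(0, 1): arr[0]=10 > arr[1]=6
(0, 2): arr[0]=10 > arr[2]=3
(0, 3): arr[0]=10 > arr[3]=6
(1, 2): arr[1]=6 > arr[2]=3

Total inversions: 4

The array has 4 inversion(s): (0,1), (0,2), (0,3), (1,2). Each pair (i,j) satisfies i < j and arr[i] > arr[j].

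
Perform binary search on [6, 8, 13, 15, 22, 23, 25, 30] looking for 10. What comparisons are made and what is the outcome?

Binary search for 10 in [6, 8, 13, 15, 22, 23, 25, 30]:

lo=0, hi=7, mid=3, arr[mid]=15 -> 15 > 10, search left half
lo=0, hi=2, mid=1, arr[mid]=8 -> 8 < 10, search right half
lo=2, hi=2, mid=2, arr[mid]=13 -> 13 > 10, search left half
lo=2 > hi=1, target 10 not found

Binary search determines that 10 is not in the array after 3 comparisons. The search space was exhausted without finding the target.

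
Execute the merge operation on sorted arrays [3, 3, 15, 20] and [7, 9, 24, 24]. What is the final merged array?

Merging process:

Compare 3 vs 7: take 3 from left. Merged: [3]
Compare 3 vs 7: take 3 from left. Merged: [3, 3]
Compare 15 vs 7: take 7 from right. Merged: [3, 3, 7]
Compare 15 vs 9: take 9 from right. Merged: [3, 3, 7, 9]
Compare 15 vs 24: take 15 from left. Merged: [3, 3, 7, 9, 15]
Compare 20 vs 24: take 20 from left. Merged: [3, 3, 7, 9, 15, 20]
Append remaining from right: [24, 24]. Merged: [3, 3, 7, 9, 15, 20, 24, 24]

Final merged array: [3, 3, 7, 9, 15, 20, 24, 24]
Total comparisons: 6

The merged array is [3, 3, 7, 9, 15, 20, 24, 24], requiring 6 comparisons. The merge step runs in O(n) time where n is the total number of elements.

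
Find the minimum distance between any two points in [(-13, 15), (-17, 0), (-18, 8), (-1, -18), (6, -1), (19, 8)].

Computing all pairwise distances among 6 points:

d((-13, 15), (-17, 0)) = 15.5242
d((-13, 15), (-18, 8)) = 8.6023
d((-13, 15), (-1, -18)) = 35.1141
d((-13, 15), (6, -1)) = 24.8395
d((-13, 15), (19, 8)) = 32.7567
d((-17, 0), (-18, 8)) = 8.0623 <-- minimum
d((-17, 0), (-1, -18)) = 24.0832
d((-17, 0), (6, -1)) = 23.0217
d((-17, 0), (19, 8)) = 36.8782
d((-18, 8), (-1, -18)) = 31.0644
d((-18, 8), (6, -1)) = 25.632
d((-18, 8), (19, 8)) = 37.0
d((-1, -18), (6, -1)) = 18.3848
d((-1, -18), (19, 8)) = 32.8024
d((6, -1), (19, 8)) = 15.8114

Closest pair: (-17, 0) and (-18, 8) with distance 8.0623

The closest pair is (-17, 0) and (-18, 8) with Euclidean distance 8.0623. For 6 points, brute-force pairwise comparison is shown above. For large n, the divide-and-conquer algorithm (sort by x, recurse on halves, check the dividing strip) achieves O(n log n).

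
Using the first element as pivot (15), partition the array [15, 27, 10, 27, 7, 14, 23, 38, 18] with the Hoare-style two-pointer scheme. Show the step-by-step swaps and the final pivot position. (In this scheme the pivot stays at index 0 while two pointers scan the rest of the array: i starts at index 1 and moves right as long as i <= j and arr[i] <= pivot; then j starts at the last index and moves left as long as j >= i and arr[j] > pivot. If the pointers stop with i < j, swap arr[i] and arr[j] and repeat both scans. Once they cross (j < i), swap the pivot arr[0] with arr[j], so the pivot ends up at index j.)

Hoare-style two-pointer partition with pivot = 15:

Initial array: [15, 27, 10, 27, 7, 14, 23, 38, 18]

Pointers start at i = 1, j = 8.
i stops at index 1 (arr[1]=27 > 15), j stops at index 5 (arr[5]=14 <= 15): swap arr[1] and arr[5], array becomes [15, 14, 10, 27, 7, 27, 23, 38, 18]
i stops at index 3 (arr[3]=27 > 15), j stops at index 4 (arr[4]=7 <= 15): swap arr[3] and arr[4], array becomes [15, 14, 10, 7, 27, 27, 23, 38, 18]
i ends at 4, j ends at 3: the pointers have crossed (j < i), so scanning stops.

Swap pivot arr[0] with arr[3] to place pivot at position 3: [7, 14, 10, 15, 27, 27, 23, 38, 18]
Pivot position: 3

After partitioning with pivot 15, the array becomes [7, 14, 10, 15, 27, 27, 23, 38, 18]. The pivot is placed at index 3. All elements to the left of the pivot are <= 15, and all elements to the right are > 15.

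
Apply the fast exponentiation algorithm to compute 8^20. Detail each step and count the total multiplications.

Computing 8^20 by squaring (build up from 8^1; each line after the first costs one multiplication):

8^1 = 8
8^2 = (8^1)^2 = 8^2 = 64
8^4 = (8^2)^2 = 64^2 = 4096
8^5 = 8 * 8^4 = 8 * 4096 = 32768
8^10 = (8^5)^2 = 32768^2 = 1073741824
8^20 = (8^10)^2 = 1073741824^2 = 1152921504606846976

Result: 1152921504606846976
Multiplications needed: 5 (5 lines after 8^1)

8^20 = 1152921504606846976. Using exponentiation by squaring, this requires 5 multiplications. The key idea: if the exponent is even, square the half-power; if odd, multiply by the base once.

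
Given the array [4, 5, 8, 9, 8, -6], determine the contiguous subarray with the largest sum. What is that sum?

Using Kadane's algorithm on [4, 5, 8, 9, 8, -6]:

Scanning through the array:
Position 1 (value 5): max_ending_here = 9, max_so_far = 9
Position 2 (value 8): max_ending_here = 17, max_so_far = 17
Position 3 (value 9): max_ending_here = 26, max_so_far = 26
Position 4 (value 8): max_ending_here = 34, max_so_far = 34
Position 5 (value -6): max_ending_here = 28, max_so_far = 34

Maximum subarray: [4, 5, 8, 9, 8]
Maximum sum: 34

The maximum subarray is [4, 5, 8, 9, 8] with sum 34. This subarray runs from index 0 to index 4.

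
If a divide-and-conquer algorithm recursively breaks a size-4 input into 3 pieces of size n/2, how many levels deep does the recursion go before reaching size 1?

For divide and conquer with division factor 2:

Problem sizes at each level:
Level 0: 4
Level 1: 2
Level 2: 1

The root is level 0 and the size-1 base case is level 2 (the tree spans levels 0 through 2, i.e. 3 levels counting the root), so the depth is the number of divisions: log_2(4) = 2

The recursion tree depth is log_2(4) = 2. At each level, the problem size is divided by 2, so it takes 2 divisions to reduce to a base case of size 1. The algorithm makes 3 recursive calls at each level.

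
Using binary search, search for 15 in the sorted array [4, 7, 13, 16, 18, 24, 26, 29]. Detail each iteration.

Binary search for 15 in [4, 7, 13, 16, 18, 24, 26, 29]:

lo=0, hi=7, mid=3, arr[mid]=16 -> 16 > 15, search left half
lo=0, hi=2, mid=1, arr[mid]=7 -> 7 < 15, search right half
lo=2, hi=2, mid=2, arr[mid]=13 -> 13 < 15, search right half
lo=3 > hi=2, target 15 not found

Binary search determines that 15 is not in the array after 3 comparisons. The search space was exhausted without finding the target.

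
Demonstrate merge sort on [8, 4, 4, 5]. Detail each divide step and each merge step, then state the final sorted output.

Merge sort trace:

Split: [8, 4, 4, 5] -> [8, 4] and [4, 5]
  Split: [8, 4] -> [8] and [4]
  Merge: [8] + [4] -> [4, 8]
  Split: [4, 5] -> [4] and [5]
  Merge: [4] + [5] -> [4, 5]
Merge: [4, 8] + [4, 5] -> [4, 4, 5, 8]

Final sorted array: [4, 4, 5, 8]

The merge sort proceeds by recursively splitting the array and merging sorted halves.
After all merges, the sorted array is [4, 4, 5, 8].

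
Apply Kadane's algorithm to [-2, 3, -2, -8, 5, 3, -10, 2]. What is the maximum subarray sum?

Using Kadane's algorithm on [-2, 3, -2, -8, 5, 3, -10, 2]:

Scanning through the array:
Position 1 (value 3): max_ending_here = 3, max_so_far = 3
Position 2 (value -2): max_ending_here = 1, max_so_far = 3
Position 3 (value -8): max_ending_here = -7, max_so_far = 3
Position 4 (value 5): max_ending_here = 5, max_so_far = 5
Position 5 (value 3): max_ending_here = 8, max_so_far = 8
Position 6 (value -10): max_ending_here = -2, max_so_far = 8
Position 7 (value 2): max_ending_here = 2, max_so_far = 8

Maximum subarray: [5, 3]
Maximum sum: 8

The maximum subarray is [5, 3] with sum 8. This subarray runs from index 4 to index 5.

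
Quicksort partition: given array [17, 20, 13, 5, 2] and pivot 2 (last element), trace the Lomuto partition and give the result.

Lomuto partition with pivot = 2:

Initial array: [17, 20, 13, 5, 2]

arr[0]=17 > 2: no swap
arr[1]=20 > 2: no swap
arr[2]=13 > 2: no swap
arr[3]=5 > 2: no swap

Place pivot at position 0: [2, 20, 13, 5, 17]
Pivot position: 0

After partitioning with pivot 2, the array becomes [2, 20, 13, 5, 17]. The pivot is placed at index 0. All elements to the left of the pivot are <= 2, and all elements to the right are > 2.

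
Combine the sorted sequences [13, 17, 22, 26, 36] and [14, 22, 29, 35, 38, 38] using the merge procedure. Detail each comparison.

Merging process:

Compare 13 vs 14: take 13 from left. Merged: [13]
Compare 17 vs 14: take 14 from right. Merged: [13, 14]
Compare 17 vs 22: take 17 from left. Merged: [13, 14, 17]
Compare 22 vs 22: take 22 from left. Merged: [13, 14, 17, 22]
Compare 26 vs 22: take 22 from right. Merged: [13, 14, 17, 22, 22]
Compare 26 vs 29: take 26 from left. Merged: [13, 14, 17, 22, 22, 26]
Compare 36 vs 29: take 29 from right. Merged: [13, 14, 17, 22, 22, 26, 29]
Compare 36 vs 35: take 35 from right. Merged: [13, 14, 17, 22, 22, 26, 29, 35]
Compare 36 vs 38: take 36 from left. Merged: [13, 14, 17, 22, 22, 26, 29, 35, 36]
Append remaining from right: [38, 38]. Merged: [13, 14, 17, 22, 22, 26, 29, 35, 36, 38, 38]

Final merged array: [13, 14, 17, 22, 22, 26, 29, 35, 36, 38, 38]
Total comparisons: 9

The merged array is [13, 14, 17, 22, 22, 26, 29, 35, 36, 38, 38], requiring 9 comparisons. The merge step runs in O(n) time where n is the total number of elements.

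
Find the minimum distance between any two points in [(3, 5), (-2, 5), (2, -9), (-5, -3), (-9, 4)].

Computing all pairwise distances among 5 points:

d((3, 5), (-2, 5)) = 5.0 <-- minimum
d((3, 5), (2, -9)) = 14.0357
d((3, 5), (-5, -3)) = 11.3137
d((3, 5), (-9, 4)) = 12.0416
d((-2, 5), (2, -9)) = 14.5602
d((-2, 5), (-5, -3)) = 8.544
d((-2, 5), (-9, 4)) = 7.0711
d((2, -9), (-5, -3)) = 9.2195
d((2, -9), (-9, 4)) = 17.0294
d((-5, -3), (-9, 4)) = 8.0623

Closest pair: (3, 5) and (-2, 5) with distance 5.0

The closest pair is (3, 5) and (-2, 5) with Euclidean distance 5.0. For 5 points, brute-force pairwise comparison is shown above. For large n, the divide-and-conquer algorithm (sort by x, recurse on halves, check the dividing strip) achieves O(n log n).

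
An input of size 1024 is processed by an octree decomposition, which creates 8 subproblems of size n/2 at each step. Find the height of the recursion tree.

For divide and conquer with division factor 2:

Problem sizes at each level:
Level 0: 1024
Level 1: 512
Level 2: 256
Level 3: 128
Level 4: 64
Level 5: 32
Level 6: 16
Level 7: 8
Level 8: 4
Level 9: 2
Level 10: 1

The root is level 0 and the size-1 base case is level 10 (the tree spans levels 0 through 10, i.e. 11 levels counting the root), so the depth is the number of divisions: log_2(1024) = 10

The recursion tree depth is log_2(1024) = 10. At each level, the problem size is divided by 2, so it takes 10 divisions to reduce to a base case of size 1. The algorithm makes 8 recursive calls at each level.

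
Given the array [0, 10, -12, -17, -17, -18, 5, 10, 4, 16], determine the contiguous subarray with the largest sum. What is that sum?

Using Kadane's algorithm on [0, 10, -12, -17, -17, -18, 5, 10, 4, 16]:

Scanning through the array:
Position 1 (value 10): max_ending_here = 10, max_so_far = 10
Position 2 (value -12): max_ending_here = -2, max_so_far = 10
Position 3 (value -17): max_ending_here = -17, max_so_far = 10
Position 4 (value -17): max_ending_here = -17, max_so_far = 10
Position 5 (value -18): max_ending_here = -18, max_so_far = 10
Position 6 (value 5): max_ending_here = 5, max_so_far = 10
Position 7 (value 10): max_ending_here = 15, max_so_far = 15
Position 8 (value 4): max_ending_here = 19, max_so_far = 19
Position 9 (value 16): max_ending_here = 35, max_so_far = 35

Maximum subarray: [5, 10, 4, 16]
Maximum sum: 35

The maximum subarray is [5, 10, 4, 16] with sum 35. This subarray runs from index 6 to index 9.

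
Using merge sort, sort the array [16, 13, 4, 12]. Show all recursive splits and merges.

Merge sort trace:

Split: [16, 13, 4, 12] -> [16, 13] and [4, 12]
  Split: [16, 13] -> [16] and [13]
  Merge: [16] + [13] -> [13, 16]
  Split: [4, 12] -> [4] and [12]
  Merge: [4] + [12] -> [4, 12]
Merge: [13, 16] + [4, 12] -> [4, 12, 13, 16]

Final sorted array: [4, 12, 13, 16]

The merge sort proceeds by recursively splitting the array and merging sorted halves.
After all merges, the sorted array is [4, 12, 13, 16].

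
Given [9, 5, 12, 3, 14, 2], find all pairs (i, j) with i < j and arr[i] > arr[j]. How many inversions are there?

Finding inversions in [9, 5, 12, 3, 14, 2]:

(0, 1): arr[0]=9 > arr[1]=5
(0, 3): arr[0]=9 > arr[3]=3
(0, 5): arr[0]=9 > arr[5]=2
(1, 3): arr[1]=5 > arr[3]=3
(1, 5): arr[1]=5 > arr[5]=2
(2, 3): arr[2]=12 > arr[3]=3
(2, 5): arr[2]=12 > arr[5]=2
(3, 5): arr[3]=3 > arr[5]=2
(4, 5): arr[4]=14 > arr[5]=2

Total inversions: 9

The array has 9 inversion(s): (0,1), (0,3), (0,5), (1,3), (1,5), (2,3), (2,5), (3,5), (4,5). Each pair (i,j) satisfies i < j and arr[i] > arr[j].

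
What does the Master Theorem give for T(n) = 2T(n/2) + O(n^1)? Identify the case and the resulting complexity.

Master Theorem for T(n) = 2T(n/2) + O(n^1):

a = 2, b = 2, c = 1
log_b(a) = log_2(2) = 1.0000

Case 2: c = 1 = log_2(2) = 1.0000
T(n) = O(n^1 log n) = O(n log n)

For T(n) = 2T(n/2) + O(n^1): log_2(2) = 1.0000. This is Case 2 of the Master Theorem (c = log_b(a), equal work at all levels), giving O(n log n).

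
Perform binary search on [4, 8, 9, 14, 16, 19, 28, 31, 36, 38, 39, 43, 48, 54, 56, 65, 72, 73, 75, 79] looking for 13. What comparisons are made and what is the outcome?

Binary search for 13 in [4, 8, 9, 14, 16, 19, 28, 31, 36, 38, 39, 43, 48, 54, 56, 65, 72, 73, 75, 79]:

lo=0, hi=19, mid=9, arr[mid]=38 -> 38 > 13, search left half
lo=0, hi=8, mid=4, arr[mid]=16 -> 16 > 13, search left half
lo=0, hi=3, mid=1, arr[mid]=8 -> 8 < 13, search right half
lo=2, hi=3, mid=2, arr[mid]=9 -> 9 < 13, search right half
lo=3, hi=3, mid=3, arr[mid]=14 -> 14 > 13, search left half
lo=3 > hi=2, target 13 not found

Binary search determines that 13 is not in the array after 5 comparisons. The search space was exhausted without finding the target.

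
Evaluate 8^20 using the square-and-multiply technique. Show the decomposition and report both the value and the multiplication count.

Computing 8^20 by squaring (build up from 8^1; each line after the first costs one multiplication):

8^1 = 8
8^2 = (8^1)^2 = 8^2 = 64
8^4 = (8^2)^2 = 64^2 = 4096
8^5 = 8 * 8^4 = 8 * 4096 = 32768
8^10 = (8^5)^2 = 32768^2 = 1073741824
8^20 = (8^10)^2 = 1073741824^2 = 1152921504606846976

Result: 1152921504606846976
Multiplications needed: 5 (5 lines after 8^1)

8^20 = 1152921504606846976. Using exponentiation by squaring, this requires 5 multiplications. The key idea: if the exponent is even, square the half-power; if odd, multiply by the base once.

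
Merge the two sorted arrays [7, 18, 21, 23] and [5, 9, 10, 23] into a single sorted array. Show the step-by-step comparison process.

Merging process:

Compare 7 vs 5: take 5 from right. Merged: [5]
Compare 7 vs 9: take 7 from left. Merged: [5, 7]
Compare 18 vs 9: take 9 from right. Merged: [5, 7, 9]
Compare 18 vs 10: take 10 from right. Merged: [5, 7, 9, 10]
Compare 18 vs 23: take 18 from left. Merged: [5, 7, 9, 10, 18]
Compare 21 vs 23: take 21 from left. Merged: [5, 7, 9, 10, 18, 21]
Compare 23 vs 23: take 23 from left. Merged: [5, 7, 9, 10, 18, 21, 23]
Append remaining from right: [23]. Merged: [5, 7, 9, 10, 18, 21, 23, 23]

Final merged array: [5, 7, 9, 10, 18, 21, 23, 23]
Total comparisons: 7

The merged array is [5, 7, 9, 10, 18, 21, 23, 23], requiring 7 comparisons. The merge step runs in O(n) time where n is the total number of elements.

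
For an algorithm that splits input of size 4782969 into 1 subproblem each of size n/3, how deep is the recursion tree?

For divide and conquer with division factor 3:

Problem sizes at each level:
Level 0: 4782969
Level 1: 1594323
Level 2: 531441
Level 3: 177147
Level 4: 59049
Level 5: 19683
Level 6: 6561
Level 7: 2187
Level 8: 729
Level 9: 243
Level 10: 81
Level 11: 27
Level 12: 9
Level 13: 3
Level 14: 1

The root is level 0 and the size-1 base case is level 14 (the tree spans levels 0 through 14, i.e. 15 levels counting the root), so the depth is the number of divisions: log_3(4782969) = 14

The recursion tree depth is log_3(4782969) = 14. At each level, the problem size is divided by 3, so it takes 14 divisions to reduce to a base case of size 1. The algorithm makes 1 recursive call at each level.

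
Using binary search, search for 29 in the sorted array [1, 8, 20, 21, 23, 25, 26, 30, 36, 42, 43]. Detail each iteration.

Binary search for 29 in [1, 8, 20, 21, 23, 25, 26, 30, 36, 42, 43]:

lo=0, hi=10, mid=5, arr[mid]=25 -> 25 < 29, search right half
lo=6, hi=10, mid=8, arr[mid]=36 -> 36 > 29, search left half
lo=6, hi=7, mid=6, arr[mid]=26 -> 26 < 29, search right half
lo=7, hi=7, mid=7, arr[mid]=30 -> 30 > 29, search left half
lo=7 > hi=6, target 29 not found

Binary search determines that 29 is not in the array after 4 comparisons. The search space was exhausted without finding the target.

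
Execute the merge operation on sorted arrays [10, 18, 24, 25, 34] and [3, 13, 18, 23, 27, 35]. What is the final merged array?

Merging process:

Compare 10 vs 3: take 3 from right. Merged: [3]
Compare 10 vs 13: take 10 from left. Merged: [3, 10]
Compare 18 vs 13: take 13 from right. Merged: [3, 10, 13]
Compare 18 vs 18: take 18 from left. Merged: [3, 10, 13, 18]
Compare 24 vs 18: take 18 from right. Merged: [3, 10, 13, 18, 18]
Compare 24 vs 23: take 23 from right. Merged: [3, 10, 13, 18, 18, 23]
Compare 24 vs 27: take 24 from left. Merged: [3, 10, 13, 18, 18, 23, 24]
Compare 25 vs 27: take 25 from left. Merged: [3, 10, 13, 18, 18, 23, 24, 25]
Compare 34 vs 27: take 27 from right. Merged: [3, 10, 13, 18, 18, 23, 24, 25, 27]
Compare 34 vs 35: take 34 from left. Merged: [3, 10, 13, 18, 18, 23, 24, 25, 27, 34]
Append remaining from right: [35]. Merged: [3, 10, 13, 18, 18, 23, 24, 25, 27, 34, 35]

Final merged array: [3, 10, 13, 18, 18, 23, 24, 25, 27, 34, 35]
Total comparisons: 10

The merged array is [3, 10, 13, 18, 18, 23, 24, 25, 27, 34, 35], requiring 10 comparisons. The merge step runs in O(n) time where n is the total number of elements.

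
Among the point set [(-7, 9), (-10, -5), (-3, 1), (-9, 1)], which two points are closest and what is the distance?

Computing all pairwise distances among 4 points:

d((-7, 9), (-10, -5)) = 14.3178
d((-7, 9), (-3, 1)) = 8.9443
d((-7, 9), (-9, 1)) = 8.2462
d((-10, -5), (-3, 1)) = 9.2195
d((-10, -5), (-9, 1)) = 6.0828
d((-3, 1), (-9, 1)) = 6.0 <-- minimum

Closest pair: (-3, 1) and (-9, 1) with distance 6.0

The closest pair is (-3, 1) and (-9, 1) with Euclidean distance 6.0. For 4 points, brute-force pairwise comparison is shown above. For large n, the divide-and-conquer algorithm (sort by x, recurse on halves, check the dividing strip) achieves O(n log n).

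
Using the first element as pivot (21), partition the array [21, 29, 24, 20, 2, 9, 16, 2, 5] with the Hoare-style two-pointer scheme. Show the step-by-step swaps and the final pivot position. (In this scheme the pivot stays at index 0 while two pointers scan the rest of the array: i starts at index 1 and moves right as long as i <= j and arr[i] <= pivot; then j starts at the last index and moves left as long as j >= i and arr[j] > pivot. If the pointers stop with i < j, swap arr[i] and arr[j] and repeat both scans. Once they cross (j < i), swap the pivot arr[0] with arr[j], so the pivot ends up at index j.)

Hoare-style two-pointer partition with pivot = 21:

Initial array: [21, 29, 24, 20, 2, 9, 16, 2, 5]

Pointers start at i = 1, j = 8.
i stops at index 1 (arr[1]=29 > 21), j stops at index 8 (arr[8]=5 <= 21): swap arr[1] and arr[8], array becomes [21, 5, 24, 20, 2, 9, 16, 2, 29]
i stops at index 2 (arr[2]=24 > 21), j stops at index 7 (arr[7]=2 <= 21): swap arr[2] and arr[7], array becomes [21, 5, 2, 20, 2, 9, 16, 24, 29]
i ends at 7, j ends at 6: the pointers have crossed (j < i), so scanning stops.

Swap pivot arr[0] with arr[6] to place pivot at position 6: [16, 5, 2, 20, 2, 9, 21, 24, 29]
Pivot position: 6

After partitioning with pivot 21, the array becomes [16, 5, 2, 20, 2, 9, 21, 24, 29]. The pivot is placed at index 6. All elements to the left of the pivot are <= 21, and all elements to the right are > 21.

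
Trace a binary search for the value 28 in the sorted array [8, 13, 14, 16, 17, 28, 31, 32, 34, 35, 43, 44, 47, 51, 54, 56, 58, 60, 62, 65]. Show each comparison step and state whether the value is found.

Binary search for 28 in [8, 13, 14, 16, 17, 28, 31, 32, 34, 35, 43, 44, 47, 51, 54, 56, 58, 60, 62, 65]:

lo=0, hi=19, mid=9, arr[mid]=35 -> 35 > 28, search left half
lo=0, hi=8, mid=4, arr[mid]=17 -> 17 < 28, search right half
lo=5, hi=8, mid=6, arr[mid]=31 -> 31 > 28, search left half
lo=5, hi=5, mid=5, arr[mid]=28 -> Found target at index 5!

Binary search finds 28 at index 5 after 4 comparisons. The search repeatedly halves the search space by comparing with the middle element.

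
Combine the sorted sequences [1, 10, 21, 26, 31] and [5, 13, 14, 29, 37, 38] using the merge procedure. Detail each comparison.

Merging process:

Compare 1 vs 5: take 1 from left. Merged: [1]
Compare 10 vs 5: take 5 from right. Merged: [1, 5]
Compare 10 vs 13: take 10 from left. Merged: [1, 5, 10]
Compare 21 vs 13: take 13 from right. Merged: [1, 5, 10, 13]
Compare 21 vs 14: take 14 from right. Merged: [1, 5, 10, 13, 14]
Compare 21 vs 29: take 21 from left. Merged: [1, 5, 10, 13, 14, 21]
Compare 26 vs 29: take 26 from left. Merged: [1, 5, 10, 13, 14, 21, 26]
Compare 31 vs 29: take 29 from right. Merged: [1, 5, 10, 13, 14, 21, 26, 29]
Compare 31 vs 37: take 31 from left. Merged: [1, 5, 10, 13, 14, 21, 26, 29, 31]
Append remaining from right: [37, 38]. Merged: [1, 5, 10, 13, 14, 21, 26, 29, 31, 37, 38]

Final merged array: [1, 5, 10, 13, 14, 21, 26, 29, 31, 37, 38]
Total comparisons: 9

The merged array is [1, 5, 10, 13, 14, 21, 26, 29, 31, 37, 38], requiring 9 comparisons. The merge step runs in O(n) time where n is the total number of elements.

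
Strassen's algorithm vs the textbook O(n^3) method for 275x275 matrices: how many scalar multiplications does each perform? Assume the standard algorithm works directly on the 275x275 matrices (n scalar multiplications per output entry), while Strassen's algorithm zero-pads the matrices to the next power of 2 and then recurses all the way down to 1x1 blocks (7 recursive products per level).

Matrix multiplication for 275x275 matrices:

Strassen's algorithm requires power-of-2 dimensions. Pad 275x275 to 512x512 (next power of 2).

Standard algorithm: 275^3 = 20796875 multiplications
Strassen's algorithm: 7^(log2(512)) = 7^9 = 40353607 multiplications
Difference: 20796875 - 40353607 = -19556732 (Strassen uses MORE here due to padding overhead — for small or just-over-power-of-2 n, padding can outweigh the per-level savings)

Standard: 20796875 multiplications (275^3). Strassen: 40353607 multiplications (7^9, after padding to 512x512). Strassen reduces 8 recursive multiplications to 7 at each level.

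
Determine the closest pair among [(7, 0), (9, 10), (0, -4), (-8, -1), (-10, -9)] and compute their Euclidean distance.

Computing all pairwise distances among 5 points:

d((7, 0), (9, 10)) = 10.198
d((7, 0), (0, -4)) = 8.0623 <-- minimum
d((7, 0), (-8, -1)) = 15.0333
d((7, 0), (-10, -9)) = 19.2354
d((9, 10), (0, -4)) = 16.6433
d((9, 10), (-8, -1)) = 20.2485
d((9, 10), (-10, -9)) = 26.8701
d((0, -4), (-8, -1)) = 8.544
d((0, -4), (-10, -9)) = 11.1803
d((-8, -1), (-10, -9)) = 8.2462

Closest pair: (7, 0) and (0, -4) with distance 8.0623

The closest pair is (7, 0) and (0, -4) with Euclidean distance 8.0623. For 5 points, brute-force pairwise comparison is shown above. For large n, the divide-and-conquer algorithm (sort by x, recurse on halves, check the dividing strip) achieves O(n log n).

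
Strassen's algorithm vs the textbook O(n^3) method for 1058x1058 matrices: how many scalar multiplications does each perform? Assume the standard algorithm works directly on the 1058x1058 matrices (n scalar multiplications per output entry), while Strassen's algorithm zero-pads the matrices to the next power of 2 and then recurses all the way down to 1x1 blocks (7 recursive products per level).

Matrix multiplication for 1058x1058 matrices:

Strassen's algorithm requires power-of-2 dimensions. Pad 1058x1058 to 2048x2048 (next power of 2).

Standard algorithm: 1058^3 = 1184287112 multiplications
Strassen's algorithm: 7^(log2(2048)) = 7^11 = 1977326743 multiplications
Difference: 1184287112 - 1977326743 = -793039631 (Strassen uses MORE here due to padding overhead — for small or just-over-power-of-2 n, padding can outweigh the per-level savings)

Standard: 1184287112 multiplications (1058^3). Strassen: 1977326743 multiplications (7^11, after padding to 2048x2048). Strassen reduces 8 recursive multiplications to 7 at each level.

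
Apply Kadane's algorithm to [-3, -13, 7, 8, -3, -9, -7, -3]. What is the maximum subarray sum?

Using Kadane's algorithm on [-3, -13, 7, 8, -3, -9, -7, -3]:

Scanning through the array:
Position 1 (value -13): max_ending_here = -13, max_so_far = -3
Position 2 (value 7): max_ending_here = 7, max_so_far = 7
Position 3 (value 8): max_ending_here = 15, max_so_far = 15
Position 4 (value -3): max_ending_here = 12, max_so_far = 15
Position 5 (value -9): max_ending_here = 3, max_so_far = 15
Position 6 (value -7): max_ending_here = -4, max_so_far = 15
Position 7 (value -3): max_ending_here = -3, max_so_far = 15

Maximum subarray: [7, 8]
Maximum sum: 15

The maximum subarray is [7, 8] with sum 15. This subarray runs from index 2 to index 3.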